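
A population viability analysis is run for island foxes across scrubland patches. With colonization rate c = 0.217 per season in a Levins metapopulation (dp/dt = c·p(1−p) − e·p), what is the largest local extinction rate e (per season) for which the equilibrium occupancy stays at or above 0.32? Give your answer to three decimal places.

1 − e/c ≥ 0.32 ⇒ e ≤ c(1 − 0.32) = 0.217 × 0.6800.
e_max = 0.1476.

0.148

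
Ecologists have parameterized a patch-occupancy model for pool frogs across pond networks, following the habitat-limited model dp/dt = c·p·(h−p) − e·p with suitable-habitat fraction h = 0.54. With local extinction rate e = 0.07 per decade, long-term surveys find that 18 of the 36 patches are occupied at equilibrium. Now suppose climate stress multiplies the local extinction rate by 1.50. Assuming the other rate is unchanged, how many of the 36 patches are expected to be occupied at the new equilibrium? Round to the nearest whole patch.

17

Observed p* = 18/36 = 0.50000.
Balance c(h−p*) = e gives c = e/(0.54 − 0.50000) = 0.07/0.04000 = 1.75000.
New p* = 0.54 − e/c = 0.54 − 0.10500/1.75000 = 0.48000.
Expected occupied = 36 × 0.48000 = 17.28 ≈ 17.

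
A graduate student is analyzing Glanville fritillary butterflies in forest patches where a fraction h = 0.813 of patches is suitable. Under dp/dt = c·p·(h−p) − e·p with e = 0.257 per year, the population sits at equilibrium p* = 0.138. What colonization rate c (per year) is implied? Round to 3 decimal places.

0.381

At equilibrium c(h−p*) = e, so c = e/(h−p*).
c = 0.257/(0.813 − 0.138) = 0.257/0.6750 = 0.3807.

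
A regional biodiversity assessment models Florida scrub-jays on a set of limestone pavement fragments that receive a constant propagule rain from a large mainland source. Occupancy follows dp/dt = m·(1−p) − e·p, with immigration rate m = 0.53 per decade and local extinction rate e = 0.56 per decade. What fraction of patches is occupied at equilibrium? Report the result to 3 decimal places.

At equilibrium the propagule rain into empty patches balances local extinction: m(1−p*) = e·p*.
p* = m/(m+e) = 0.53/(0.53+0.56) = 0.53/1.0900 = 0.4862.

0.486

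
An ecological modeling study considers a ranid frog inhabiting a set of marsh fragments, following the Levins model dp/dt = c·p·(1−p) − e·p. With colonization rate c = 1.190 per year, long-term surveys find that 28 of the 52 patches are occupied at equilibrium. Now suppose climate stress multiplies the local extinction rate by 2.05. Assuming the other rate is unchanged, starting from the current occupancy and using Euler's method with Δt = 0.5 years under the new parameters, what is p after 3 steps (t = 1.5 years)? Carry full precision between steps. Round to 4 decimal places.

Observed p* = 28/52 = 0.53846.
Balance c(1−p*) = e gives e = 1.190×(1 − 0.53846) = 0.54923.
Starting from p₀ = 0.53846; update p ← p + (dp/dt)·Δt with the new parameters.
  1  |  dp/dt·Δt = -0.155263  |  p_1 = 0.383198
  2  |  dp/dt·Δt = -0.075093  |  p_2 = 0.308105
  3  |  dp/dt·Δt = -0.046611  |  p_3 = 0.261494

0.2615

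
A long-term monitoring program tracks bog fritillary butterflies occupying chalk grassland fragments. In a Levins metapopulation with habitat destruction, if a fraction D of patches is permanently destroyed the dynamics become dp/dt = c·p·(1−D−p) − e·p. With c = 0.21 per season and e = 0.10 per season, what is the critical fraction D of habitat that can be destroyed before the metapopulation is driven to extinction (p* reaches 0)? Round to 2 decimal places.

The nontrivial equilibrium is p* = (1−D) − e/c; extinction occurs when this hits zero.
So D_crit = 1 − e/c = 1 − 0.10/0.21 = 1 − 0.4762 = 0.5238.
Note this equals the original equilibrium occupancy — the Levins extinction-debt result.

0.52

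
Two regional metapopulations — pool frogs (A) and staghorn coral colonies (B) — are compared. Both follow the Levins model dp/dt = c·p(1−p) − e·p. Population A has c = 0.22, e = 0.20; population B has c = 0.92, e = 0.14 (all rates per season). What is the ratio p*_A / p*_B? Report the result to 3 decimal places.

0.107

A: p*_A = 1 − 0.20/0.22 = 0.0909.
B: p*_B = 1 − 0.14/0.92 = 0.8478.
p*_A / p*_B = 0.0909/0.8478 = 0.1072.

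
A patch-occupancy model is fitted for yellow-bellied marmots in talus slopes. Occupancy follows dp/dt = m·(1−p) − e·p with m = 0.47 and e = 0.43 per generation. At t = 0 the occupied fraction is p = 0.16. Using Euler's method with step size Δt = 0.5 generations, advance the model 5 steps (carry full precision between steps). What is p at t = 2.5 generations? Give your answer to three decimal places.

Update rule: p ← p + [m·(1−p) − e·p]·Δt with Δt = 0.5.
step 1: Δp = +0.16300, p = 0.32300
step 2: Δp = +0.08965, p = 0.41265
step 3: Δp = +0.04931, p = 0.46196
step 4: Δp = +0.02712, p = 0.48908
step 5: Δp = +0.01492, p = 0.50399

0.504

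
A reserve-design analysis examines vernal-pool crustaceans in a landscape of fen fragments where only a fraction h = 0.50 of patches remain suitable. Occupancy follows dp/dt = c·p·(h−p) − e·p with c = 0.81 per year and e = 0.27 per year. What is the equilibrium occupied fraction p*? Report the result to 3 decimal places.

Setting dp/dt = 0 and dividing by p* gives c·(h−p*) = e.
So p* = h − e/c = 0.50 − 0.27/0.81 = 0.50 − 0.3333 = 0.1667.

0.167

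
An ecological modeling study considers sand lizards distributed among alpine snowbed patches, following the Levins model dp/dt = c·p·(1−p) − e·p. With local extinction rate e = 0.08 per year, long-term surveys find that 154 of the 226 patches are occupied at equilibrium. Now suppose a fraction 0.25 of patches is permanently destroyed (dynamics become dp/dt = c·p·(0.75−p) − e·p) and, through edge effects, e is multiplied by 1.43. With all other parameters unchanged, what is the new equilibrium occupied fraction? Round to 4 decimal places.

Observed p* = 154/226 = 0.68142.
Balance c(1−p*) = e gives c = e/(1 − 0.68142) = 0.08/0.31858 = 0.25111.
New p* = 0.75 − e/c = 0.75 − 0.11440/0.25111 = 0.29442.

0.2944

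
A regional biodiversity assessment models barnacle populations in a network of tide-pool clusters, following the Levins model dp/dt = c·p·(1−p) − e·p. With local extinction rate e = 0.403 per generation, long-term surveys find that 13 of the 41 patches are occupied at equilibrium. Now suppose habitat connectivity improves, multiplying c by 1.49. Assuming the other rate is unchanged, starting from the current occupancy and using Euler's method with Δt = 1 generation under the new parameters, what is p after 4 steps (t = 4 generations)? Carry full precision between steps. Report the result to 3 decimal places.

0.503

Observed p* = 13/41 = 0.31707.
Balance c(1−p*) = e gives c = e/(1 − 0.31707) = 0.403/0.68293 = 0.59011.
Starting from p₀ = 0.31707; update p ← p + (dp/dt)·Δt with the new parameters.
p: 0.31707 → 0.37969  (Δp = +0.06261)
p: 0.37969 → 0.43376  (Δp = +0.05407)
p: 0.43376 → 0.47491  (Δp = +0.04115)
p: 0.47491 → 0.50278  (Δp = +0.02787)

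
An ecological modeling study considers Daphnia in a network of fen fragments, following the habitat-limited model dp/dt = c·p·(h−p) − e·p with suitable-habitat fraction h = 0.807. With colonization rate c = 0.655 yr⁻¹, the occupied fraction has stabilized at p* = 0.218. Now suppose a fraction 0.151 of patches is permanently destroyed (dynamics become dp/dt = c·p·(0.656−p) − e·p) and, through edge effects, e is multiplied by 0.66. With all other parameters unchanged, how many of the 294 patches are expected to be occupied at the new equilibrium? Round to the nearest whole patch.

Balance c(h−p*) = e gives e = 0.655×(0.807 − 0.21800) = 0.38580.
New p* = 0.656 − e/c = 0.656 − 0.25463/0.65500 = 0.26725.
Expected occupied = 294 × 0.26725 = 78.57 ≈ 79.

79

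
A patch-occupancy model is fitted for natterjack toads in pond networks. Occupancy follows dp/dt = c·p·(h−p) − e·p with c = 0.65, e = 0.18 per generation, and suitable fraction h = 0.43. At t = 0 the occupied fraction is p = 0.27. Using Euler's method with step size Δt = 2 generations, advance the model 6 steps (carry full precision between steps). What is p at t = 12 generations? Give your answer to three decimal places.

0.170

Update rule: p ← p + [c·p·(h−p) − e·p]·Δt with Δt = 2.
step 1: Δp = -0.04104, p = 0.22896
step 2: Δp = -0.02259, p = 0.20637
step 3: Δp = -0.01430, p = 0.19207
step 4: Δp = -0.00974, p = 0.18234
step 5: Δp = -0.00694, p = 0.17540
step 6: Δp = -0.00509, p = 0.17031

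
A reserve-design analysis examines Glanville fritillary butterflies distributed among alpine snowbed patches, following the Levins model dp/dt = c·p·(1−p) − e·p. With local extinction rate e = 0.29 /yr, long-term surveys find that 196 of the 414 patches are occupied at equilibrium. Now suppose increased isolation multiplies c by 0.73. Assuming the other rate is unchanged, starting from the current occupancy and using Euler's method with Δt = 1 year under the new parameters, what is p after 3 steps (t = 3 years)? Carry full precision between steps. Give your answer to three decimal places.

0.387

Observed p* = 196/414 = 0.47343.
Balance c(1−p*) = e gives c = e/(1 − 0.47343) = 0.29/0.52657 = 0.55073.
Starting from p₀ = 0.47343; update p ← p + (dp/dt)·Δt with the new parameters.
t = 1: p = 0.47343 + (-0.03707) = 0.43636
t = 2: p = 0.43636 + (-0.02766) = 0.40870
t = 3: p = 0.40870 + (-0.02136) = 0.38733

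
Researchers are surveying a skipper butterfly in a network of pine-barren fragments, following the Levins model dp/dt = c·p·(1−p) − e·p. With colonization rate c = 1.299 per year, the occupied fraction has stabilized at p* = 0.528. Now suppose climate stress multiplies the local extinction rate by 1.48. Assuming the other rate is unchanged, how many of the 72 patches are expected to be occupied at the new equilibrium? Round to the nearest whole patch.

Balance c(1−p*) = e gives e = 1.299×(1 − 0.52800) = 0.61313.
New p* = 1 − e/c = 1 − 0.90743/1.29900 = 0.30144.
Expected occupied = 72 × 0.30144 = 21.70 ≈ 22.

22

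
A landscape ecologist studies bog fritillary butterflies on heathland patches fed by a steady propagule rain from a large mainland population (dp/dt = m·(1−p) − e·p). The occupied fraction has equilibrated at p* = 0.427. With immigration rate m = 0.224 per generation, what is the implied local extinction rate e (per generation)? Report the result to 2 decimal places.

At equilibrium m(1−p*) = e·p*, so e = m(1−p*)/p*.
e = 0.224 × 0.5730 / 0.427 = 0.3006.

0.30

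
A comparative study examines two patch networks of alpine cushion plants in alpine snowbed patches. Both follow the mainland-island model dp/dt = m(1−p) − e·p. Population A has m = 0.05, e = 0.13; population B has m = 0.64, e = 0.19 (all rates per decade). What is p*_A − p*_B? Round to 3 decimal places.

-0.493

A: p*_A = m/(m+e) = 0.05/0.1800 = 0.2778.
B: p*_B = 0.64/0.8300 = 0.7711.
p*_A − p*_B = 0.2778 − 0.7711 = -0.4933.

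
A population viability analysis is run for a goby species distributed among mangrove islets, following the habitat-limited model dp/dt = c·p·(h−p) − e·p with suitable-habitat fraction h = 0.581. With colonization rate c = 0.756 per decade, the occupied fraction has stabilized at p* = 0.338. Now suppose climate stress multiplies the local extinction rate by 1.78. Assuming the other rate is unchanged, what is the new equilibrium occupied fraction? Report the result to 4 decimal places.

0.1485

Balance c(h−p*) = e gives e = 0.756×(0.581 − 0.33800) = 0.18371.
New p* = 0.581 − e/c = 0.581 − 0.32700/0.75600 = 0.14846.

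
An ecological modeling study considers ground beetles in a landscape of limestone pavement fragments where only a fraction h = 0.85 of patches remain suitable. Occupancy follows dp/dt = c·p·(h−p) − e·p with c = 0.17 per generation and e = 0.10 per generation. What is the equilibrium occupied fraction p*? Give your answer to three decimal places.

0.262

Setting dp/dt = 0 and dividing by p* gives c·(h−p*) = e.
So p* = h − e/c = 0.85 − 0.10/0.17 = 0.85 − 0.5882 = 0.2618.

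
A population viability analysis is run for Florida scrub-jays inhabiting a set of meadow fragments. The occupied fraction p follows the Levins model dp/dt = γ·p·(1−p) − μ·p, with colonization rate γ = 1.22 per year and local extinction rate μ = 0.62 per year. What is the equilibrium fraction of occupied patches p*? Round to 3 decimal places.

Setting dp/dt = 0 and dividing through by p* gives γ·(1−p*) = μ.
So p* = 1 − μ/γ = 1 − 0.62/1.22 = 1 − 0.5082 = 0.4918.

0.492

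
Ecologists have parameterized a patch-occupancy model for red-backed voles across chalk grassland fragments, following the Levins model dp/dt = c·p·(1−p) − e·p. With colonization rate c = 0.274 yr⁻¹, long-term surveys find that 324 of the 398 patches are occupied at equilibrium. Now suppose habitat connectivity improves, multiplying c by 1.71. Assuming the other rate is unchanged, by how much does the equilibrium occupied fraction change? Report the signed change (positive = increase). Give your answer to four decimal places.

0.0772

Observed p* = 324/398 = 0.81407.
Balance c(1−p*) = e gives e = 0.274×(1 − 0.81407) = 0.05094.
New p* = 1 − e/c = 1 − 0.05094/0.46854 = 0.89128.
Δp* = 0.89128 − 0.81407 = +0.07721.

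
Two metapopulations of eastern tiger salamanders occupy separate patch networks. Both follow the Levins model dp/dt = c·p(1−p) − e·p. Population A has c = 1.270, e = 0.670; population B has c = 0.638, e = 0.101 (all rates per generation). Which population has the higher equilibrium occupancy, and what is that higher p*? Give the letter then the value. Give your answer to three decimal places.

A: p*_A = 1 − 0.670/1.270 = 0.4724.
B: p*_B = 1 − 0.101/0.638 = 0.8417.
B is higher at 0.8417.

B, 0.842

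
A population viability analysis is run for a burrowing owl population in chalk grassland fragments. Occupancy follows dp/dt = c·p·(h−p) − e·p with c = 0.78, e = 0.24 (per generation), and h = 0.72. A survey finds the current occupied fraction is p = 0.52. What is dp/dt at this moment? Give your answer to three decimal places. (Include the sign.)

-0.044

Colonization term: c·p·(h−p) = 0.78×0.52×0.2000 = 0.08112.
Extinction term: e·p = 0.12480.
dp/dt = 0.08112 − 0.12480 = -0.04368.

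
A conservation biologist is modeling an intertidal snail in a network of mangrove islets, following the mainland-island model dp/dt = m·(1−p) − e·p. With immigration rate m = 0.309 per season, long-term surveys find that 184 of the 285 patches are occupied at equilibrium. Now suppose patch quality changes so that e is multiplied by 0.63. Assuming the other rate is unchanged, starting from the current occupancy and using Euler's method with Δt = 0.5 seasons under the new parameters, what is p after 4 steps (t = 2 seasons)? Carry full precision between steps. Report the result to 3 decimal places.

0.705

Observed p* = 184/285 = 0.64561.
Balance m(1−p*) = e·p* gives e = m(1−p*)/p* = 0.309×0.35439/0.64561 = 0.16961.
Starting from p₀ = 0.64561; update p ← p + (dp/dt)·Δt with the new parameters.
step 1: Δp = +0.02026, p = 0.66587
step 2: Δp = +0.01605, p = 0.68192
step 3: Δp = +0.01271, p = 0.69463
step 4: Δp = +0.01007, p = 0.70470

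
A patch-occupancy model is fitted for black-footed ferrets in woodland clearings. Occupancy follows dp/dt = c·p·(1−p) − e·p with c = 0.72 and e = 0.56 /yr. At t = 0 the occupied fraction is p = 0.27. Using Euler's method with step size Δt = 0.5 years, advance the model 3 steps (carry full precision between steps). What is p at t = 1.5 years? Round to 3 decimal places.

0.258

Update rule: p ← p + [c·p·(1−p) − e·p]·Δt with Δt = 0.5.
step 1: Δp = -0.00464, p = 0.26536
step 2: Δp = -0.00412, p = 0.26124
step 3: Δp = -0.00367, p = 0.25757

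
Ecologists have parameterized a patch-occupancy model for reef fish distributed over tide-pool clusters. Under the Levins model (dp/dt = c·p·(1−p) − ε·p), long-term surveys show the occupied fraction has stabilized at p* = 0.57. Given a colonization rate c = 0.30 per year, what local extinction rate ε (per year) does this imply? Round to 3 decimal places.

At equilibrium c(1−p*) = ε.
ε = 0.30 × (1 − 0.57) = 0.30 × 0.4300 = 0.1290.

0.129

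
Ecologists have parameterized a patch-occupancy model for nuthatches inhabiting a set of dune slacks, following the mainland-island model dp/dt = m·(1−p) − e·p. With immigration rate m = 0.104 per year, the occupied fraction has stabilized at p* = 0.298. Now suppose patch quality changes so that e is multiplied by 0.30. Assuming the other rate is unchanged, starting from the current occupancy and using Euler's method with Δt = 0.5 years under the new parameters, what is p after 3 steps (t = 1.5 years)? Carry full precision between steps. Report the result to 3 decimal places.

Balance m(1−p*) = e·p* gives e = m(1−p*)/p* = 0.104×0.70200/0.29800 = 0.24499.
Starting from p₀ = 0.29800; update p ← p + (dp/dt)·Δt with the new parameters.
p: 0.29800 → 0.32355  (Δp = +0.02555)
p: 0.32355 → 0.34684  (Δp = +0.02329)
p: 0.34684 → 0.36806  (Δp = +0.02122)

0.368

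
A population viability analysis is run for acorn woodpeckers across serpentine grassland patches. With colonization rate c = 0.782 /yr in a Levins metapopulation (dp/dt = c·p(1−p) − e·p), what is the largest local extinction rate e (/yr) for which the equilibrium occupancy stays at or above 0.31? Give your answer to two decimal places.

0.54

1 − e/c ≥ 0.31 ⇒ e ≤ c(1 − 0.31) = 0.782 × 0.6900.
e_max = 0.5396.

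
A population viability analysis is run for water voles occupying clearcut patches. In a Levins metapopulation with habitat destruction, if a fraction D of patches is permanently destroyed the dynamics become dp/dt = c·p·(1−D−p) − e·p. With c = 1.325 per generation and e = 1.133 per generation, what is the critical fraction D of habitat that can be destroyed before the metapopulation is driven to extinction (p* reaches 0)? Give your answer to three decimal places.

The nontrivial equilibrium is p* = (1−D) − e/c; extinction occurs when this hits zero.
So D_crit = 1 − e/c = 1 − 1.133/1.325 = 1 − 0.8551 = 0.1449.
This equals the undisturbed p*, a classic result of Lande's extension.

0.145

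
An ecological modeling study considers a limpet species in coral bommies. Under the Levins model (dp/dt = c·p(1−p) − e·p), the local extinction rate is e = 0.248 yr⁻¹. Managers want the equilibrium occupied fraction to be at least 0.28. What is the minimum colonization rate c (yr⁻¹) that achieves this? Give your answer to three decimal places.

p* = 1 − e/c ≥ 0.28 requires e/c ≤ 0.7200, i.e. c ≥ e/0.7200.
c_min = 0.248/0.7200 = 0.3444.

0.344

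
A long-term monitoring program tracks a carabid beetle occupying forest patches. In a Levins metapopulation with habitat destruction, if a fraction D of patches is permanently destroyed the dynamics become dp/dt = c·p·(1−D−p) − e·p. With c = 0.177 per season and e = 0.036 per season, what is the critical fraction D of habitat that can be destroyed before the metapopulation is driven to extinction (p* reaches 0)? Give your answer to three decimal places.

The nontrivial equilibrium is p* = (1−D) − e/c; extinction occurs when this hits zero.
So D_crit = 1 − e/c = 1 − 0.036/0.177 = 1 − 0.2034 = 0.7966.
This equals the undisturbed p*, a classic result of Lande's extension.

0.797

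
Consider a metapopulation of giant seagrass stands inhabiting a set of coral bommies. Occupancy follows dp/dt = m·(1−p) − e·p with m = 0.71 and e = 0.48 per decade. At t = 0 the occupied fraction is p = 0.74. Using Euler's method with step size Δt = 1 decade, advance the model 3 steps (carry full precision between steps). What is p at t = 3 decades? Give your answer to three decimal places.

0.596

Update rule: p ← p + [m·(1−p) − e·p]·Δt with Δt = 1.
t = 1: p = 0.74000 + (-0.17060) = 0.56940
t = 2: p = 0.56940 + (+0.03241) = 0.60181
t = 3: p = 0.60181 + (-0.00616) = 0.59566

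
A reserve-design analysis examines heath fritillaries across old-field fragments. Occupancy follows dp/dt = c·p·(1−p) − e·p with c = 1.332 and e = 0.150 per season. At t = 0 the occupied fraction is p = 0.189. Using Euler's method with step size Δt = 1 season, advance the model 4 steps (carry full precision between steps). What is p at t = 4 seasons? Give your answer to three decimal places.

Update rule: p ← p + [c·p·(1−p) − e·p]·Δt with Δt = 1.
t = 1: p = 0.18900 + (+0.17582) = 0.36482
t = 2: p = 0.36482 + (+0.25394) = 0.61875
t = 3: p = 0.61875 + (+0.22140) = 0.84016
t = 4: p = 0.84016 + (+0.05286) = 0.89301

0.893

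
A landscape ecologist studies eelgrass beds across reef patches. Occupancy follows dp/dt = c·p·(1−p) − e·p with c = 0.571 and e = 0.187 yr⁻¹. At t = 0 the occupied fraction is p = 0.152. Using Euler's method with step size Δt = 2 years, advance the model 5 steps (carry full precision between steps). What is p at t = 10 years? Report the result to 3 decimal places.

Update rule: p ← p + [c·p·(1−p) − e·p]·Δt with Δt = 2.
t = 2: p = 0.15200 + (+0.09035) = 0.24235
t = 4: p = 0.24235 + (+0.11905) = 0.36140
t = 6: p = 0.36140 + (+0.12840) = 0.48980
t = 8: p = 0.48980 + (+0.10220) = 0.59200
t = 10: p = 0.59200 + (+0.05443) = 0.64642

0.646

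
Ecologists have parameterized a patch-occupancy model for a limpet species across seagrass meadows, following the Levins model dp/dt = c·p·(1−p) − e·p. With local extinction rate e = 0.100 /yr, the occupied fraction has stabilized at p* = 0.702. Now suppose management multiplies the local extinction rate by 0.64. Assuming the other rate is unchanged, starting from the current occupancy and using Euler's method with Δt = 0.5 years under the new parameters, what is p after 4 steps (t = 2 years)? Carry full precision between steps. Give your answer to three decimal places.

0.745

Balance c(1−p*) = e gives c = e/(1 − 0.70200) = 0.100/0.29800 = 0.33557.
Starting from p₀ = 0.70200; update p ← p + (dp/dt)·Δt with the new parameters.
t = 0.5: p = 0.70200 + (+0.01264) = 0.71464
t = 1: p = 0.71464 + (+0.01135) = 0.72598
t = 1.5: p = 0.72598 + (+0.01015) = 0.73613
t = 2: p = 0.73613 + (+0.00903) = 0.74517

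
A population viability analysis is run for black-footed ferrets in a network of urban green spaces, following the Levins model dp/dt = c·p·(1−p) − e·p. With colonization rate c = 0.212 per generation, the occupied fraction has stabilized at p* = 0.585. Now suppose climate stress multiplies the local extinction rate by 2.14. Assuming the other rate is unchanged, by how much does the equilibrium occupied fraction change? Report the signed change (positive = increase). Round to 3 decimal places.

-0.473

Balance c(1−p*) = e gives e = 0.212×(1 − 0.58500) = 0.08798.
New p* = 1 − e/c = 1 − 0.18828/0.21200 = 0.11189.
Δp* = 0.11189 − 0.58500 = -0.47311.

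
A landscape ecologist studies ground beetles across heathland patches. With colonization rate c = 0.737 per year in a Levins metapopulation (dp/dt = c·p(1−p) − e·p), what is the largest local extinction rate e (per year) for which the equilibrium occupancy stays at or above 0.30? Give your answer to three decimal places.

0.516

1 − e/c ≥ 0.30 ⇒ e ≤ c(1 − 0.30) = 0.737 × 0.7000.
e_max = 0.5159.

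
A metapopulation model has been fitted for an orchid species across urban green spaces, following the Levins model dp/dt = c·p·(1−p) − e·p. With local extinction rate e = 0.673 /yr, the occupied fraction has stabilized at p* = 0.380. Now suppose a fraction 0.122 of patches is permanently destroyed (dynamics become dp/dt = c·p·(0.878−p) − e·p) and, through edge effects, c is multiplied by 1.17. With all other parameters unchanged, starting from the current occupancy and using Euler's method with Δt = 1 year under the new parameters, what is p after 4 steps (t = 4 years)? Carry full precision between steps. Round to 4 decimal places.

0.3508

Balance c(1−p*) = e gives c = e/(1 − 0.38000) = 0.673/0.62000 = 1.08548.
Starting from p₀ = 0.38000; update p ← p + (dp/dt)·Δt with the new parameters.
  1  |  dp/dt·Δt = -0.015402  |  p_1 = 0.364598
  2  |  dp/dt·Δt = -0.007646  |  p_2 = 0.356952
  3  |  dp/dt·Δt = -0.004019  |  p_3 = 0.352932
  4  |  dp/dt·Δt = -0.002173  |  p_4 = 0.350760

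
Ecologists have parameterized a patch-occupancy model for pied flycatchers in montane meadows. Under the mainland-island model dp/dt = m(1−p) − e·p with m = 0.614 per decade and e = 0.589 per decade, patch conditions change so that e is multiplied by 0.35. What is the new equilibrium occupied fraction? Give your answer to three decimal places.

0.749

Before: p* = 0.614/(0.614+0.589) = 0.5104.
After: m = 0.614, e = 0.20615; p* = 0.614/0.8201 = 0.7486.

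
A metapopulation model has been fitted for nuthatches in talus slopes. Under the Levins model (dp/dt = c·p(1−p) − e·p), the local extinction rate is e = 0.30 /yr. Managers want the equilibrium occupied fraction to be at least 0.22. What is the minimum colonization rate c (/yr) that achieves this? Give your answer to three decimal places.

p* = 1 − e/c ≥ 0.22 requires e/c ≤ 0.7800, i.e. c ≥ e/0.7800.
c_min = 0.30/0.7800 = 0.3846.

0.385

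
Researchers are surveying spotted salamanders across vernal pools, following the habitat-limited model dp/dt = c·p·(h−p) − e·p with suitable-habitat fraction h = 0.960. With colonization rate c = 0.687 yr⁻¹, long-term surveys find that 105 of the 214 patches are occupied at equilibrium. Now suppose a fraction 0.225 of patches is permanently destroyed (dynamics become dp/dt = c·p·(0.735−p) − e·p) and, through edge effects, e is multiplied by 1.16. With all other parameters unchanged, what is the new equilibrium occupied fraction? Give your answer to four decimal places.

Observed p* = 105/214 = 0.49065.
Balance c(h−p*) = e gives e = 0.687×(0.96 − 0.49065) = 0.32244.
New p* = 0.735 − e/c = 0.735 − 0.37403/0.68700 = 0.19056.

0.1906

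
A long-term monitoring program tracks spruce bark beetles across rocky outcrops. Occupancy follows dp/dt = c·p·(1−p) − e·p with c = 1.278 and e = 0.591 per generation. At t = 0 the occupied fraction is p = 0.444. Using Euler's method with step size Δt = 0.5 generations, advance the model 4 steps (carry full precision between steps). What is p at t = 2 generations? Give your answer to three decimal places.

Update rule: p ← p + [c·p·(1−p) − e·p]·Δt with Δt = 0.5.
  1  |  dp/dt·Δt = +0.026544  |  p_1 = 0.470544
  2  |  dp/dt·Δt = +0.020150  |  p_2 = 0.490694
  3  |  dp/dt·Δt = +0.014695  |  p_3 = 0.505389
  4  |  dp/dt·Δt = +0.010389  |  p_4 = 0.515778

0.516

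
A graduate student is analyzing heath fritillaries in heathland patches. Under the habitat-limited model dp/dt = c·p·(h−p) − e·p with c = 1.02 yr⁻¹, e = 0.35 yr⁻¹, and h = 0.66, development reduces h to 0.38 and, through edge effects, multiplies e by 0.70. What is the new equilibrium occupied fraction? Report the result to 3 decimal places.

0.140

Before: p* = h − e/c = 0.66 − 0.35/1.02 = 0.66 − 0.3431 = 0.3169.
After: c = 1.02, e = 0.245, h = 0.38; p* = 0.38 − 0.245/1.02 = 0.1398.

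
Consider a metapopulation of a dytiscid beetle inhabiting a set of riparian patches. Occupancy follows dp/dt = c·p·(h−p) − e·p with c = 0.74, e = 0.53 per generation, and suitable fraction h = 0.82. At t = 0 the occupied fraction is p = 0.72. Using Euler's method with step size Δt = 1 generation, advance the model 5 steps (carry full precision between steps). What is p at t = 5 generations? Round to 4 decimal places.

0.2093

Update rule: p ← p + [c·p·(h−p) − e·p]·Δt with Δt = 1.
step 1: Δp = -0.32832, p = 0.39168
step 2: Δp = -0.08344, p = 0.30824
step 3: Δp = -0.04663, p = 0.26160
step 4: Δp = -0.03055, p = 0.23105
step 5: Δp = -0.02176, p = 0.20929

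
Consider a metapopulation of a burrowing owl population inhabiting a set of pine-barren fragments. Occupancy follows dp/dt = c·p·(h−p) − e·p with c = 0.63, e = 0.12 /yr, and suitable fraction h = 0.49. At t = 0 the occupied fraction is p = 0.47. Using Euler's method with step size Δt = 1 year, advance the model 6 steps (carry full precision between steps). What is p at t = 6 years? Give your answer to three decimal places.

Update rule: p ← p + [c·p·(h−p) − e·p]·Δt with Δt = 1.
p: 0.47000 → 0.41952  (Δp = -0.05048)
p: 0.41952 → 0.38781  (Δp = -0.03172)
p: 0.38781 → 0.36624  (Δp = -0.02157)
p: 0.36624 → 0.35084  (Δp = -0.01539)
p: 0.35084 → 0.33950  (Δp = -0.01134)
p: 0.33950 → 0.33095  (Δp = -0.00855)

0.331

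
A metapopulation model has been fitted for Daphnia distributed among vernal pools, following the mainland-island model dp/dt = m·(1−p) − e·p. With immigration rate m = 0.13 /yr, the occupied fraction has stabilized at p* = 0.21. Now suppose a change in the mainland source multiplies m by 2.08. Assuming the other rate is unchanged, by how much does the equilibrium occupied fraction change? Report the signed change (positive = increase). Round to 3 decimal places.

Balance m(1−p*) = e·p* gives e = m(1−p*)/p* = 0.13×0.79000/0.21000 = 0.48905.
New p* = m/(m+e) = 0.27040/(0.27040+0.48905) = 0.35605.
Δp* = 0.35605 − 0.21000 = +0.14605.

0.146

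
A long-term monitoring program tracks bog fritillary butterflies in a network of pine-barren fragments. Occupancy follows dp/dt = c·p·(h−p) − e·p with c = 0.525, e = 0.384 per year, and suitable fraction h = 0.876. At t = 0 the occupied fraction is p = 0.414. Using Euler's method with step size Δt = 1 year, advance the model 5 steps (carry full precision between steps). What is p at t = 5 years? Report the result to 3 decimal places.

0.249

Update rule: p ← p + [c·p·(h−p) − e·p]·Δt with Δt = 1.
t = 1: p = 0.41400 + (-0.05856) = 0.35544
t = 2: p = 0.35544 + (-0.03935) = 0.31609
t = 3: p = 0.31609 + (-0.02846) = 0.28763
t = 4: p = 0.28763 + (-0.02160) = 0.26603
t = 5: p = 0.26603 + (-0.01696) = 0.24906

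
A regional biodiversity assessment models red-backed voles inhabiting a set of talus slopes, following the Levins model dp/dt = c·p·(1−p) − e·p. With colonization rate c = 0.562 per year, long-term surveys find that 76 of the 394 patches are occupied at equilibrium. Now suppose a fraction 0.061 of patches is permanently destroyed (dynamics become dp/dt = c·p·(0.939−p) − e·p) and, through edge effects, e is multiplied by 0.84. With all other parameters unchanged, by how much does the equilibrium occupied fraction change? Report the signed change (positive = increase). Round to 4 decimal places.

0.0681

Observed p* = 76/394 = 0.19289.
Balance c(1−p*) = e gives e = 0.562×(1 − 0.19289) = 0.45360.
New p* = 0.939 − e/c = 0.939 − 0.38102/0.56200 = 0.26103.
Δp* = 0.26103 − 0.19289 = +0.06814.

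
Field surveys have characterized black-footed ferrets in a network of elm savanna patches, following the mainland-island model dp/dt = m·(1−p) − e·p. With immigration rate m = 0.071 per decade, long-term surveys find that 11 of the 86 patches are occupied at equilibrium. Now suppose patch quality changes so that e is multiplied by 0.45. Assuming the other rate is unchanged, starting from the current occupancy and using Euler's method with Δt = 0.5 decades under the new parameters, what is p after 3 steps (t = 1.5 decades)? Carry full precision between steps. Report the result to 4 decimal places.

Observed p* = 11/86 = 0.12791.
Balance m(1−p*) = e·p* gives e = m(1−p*)/p* = 0.071×0.87209/0.12791 = 0.48409.
Starting from p₀ = 0.12791; update p ← p + (dp/dt)·Δt with the new parameters.
t = 0.5: p = 0.12791 + (+0.01703) = 0.14493
t = 1: p = 0.14493 + (+0.01457) = 0.15950
t = 1.5: p = 0.15950 + (+0.01246) = 0.17197

0.1720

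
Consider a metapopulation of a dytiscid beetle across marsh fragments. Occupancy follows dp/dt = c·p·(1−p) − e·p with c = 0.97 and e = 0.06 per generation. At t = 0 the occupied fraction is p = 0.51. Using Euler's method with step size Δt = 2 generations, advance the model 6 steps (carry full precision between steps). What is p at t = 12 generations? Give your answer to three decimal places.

0.940

Update rule: p ← p + [c·p·(1−p) − e·p]·Δt with Δt = 2.
  1  |  dp/dt·Δt = +0.423606  |  p_1 = 0.933606
  2  |  dp/dt·Δt = +0.008220  |  p_2 = 0.941826
  3  |  dp/dt·Δt = -0.006727  |  p_3 = 0.935099
  4  |  dp/dt·Δt = +0.005524  |  p_4 = 0.940623
  5  |  dp/dt·Δt = -0.004524  |  p_5 = 0.936100
  6  |  dp/dt·Δt = +0.003713  |  p_6 = 0.939813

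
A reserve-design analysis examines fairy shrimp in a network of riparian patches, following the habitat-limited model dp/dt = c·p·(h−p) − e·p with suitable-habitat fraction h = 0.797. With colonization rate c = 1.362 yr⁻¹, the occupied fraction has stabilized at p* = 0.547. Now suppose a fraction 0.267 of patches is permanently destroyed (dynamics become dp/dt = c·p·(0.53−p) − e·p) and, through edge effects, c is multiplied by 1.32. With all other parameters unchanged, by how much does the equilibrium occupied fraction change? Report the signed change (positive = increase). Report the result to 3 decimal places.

-0.206

Balance c(h−p*) = e gives e = 1.362×(0.797 − 0.54700) = 0.34050.
New p* = 0.53 − e/c = 0.53 − 0.34050/1.79784 = 0.34061.
Δp* = 0.34061 − 0.54700 = -0.20639.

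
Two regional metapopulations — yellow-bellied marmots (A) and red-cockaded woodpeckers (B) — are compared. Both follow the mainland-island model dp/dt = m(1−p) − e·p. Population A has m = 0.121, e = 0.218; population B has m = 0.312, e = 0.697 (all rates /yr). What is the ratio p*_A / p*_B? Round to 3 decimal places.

1.154

A: p*_A = m/(m+e) = 0.121/0.3390 = 0.3569.
B: p*_B = 0.312/1.0090 = 0.3092.
p*_A / p*_B = 0.3569/0.3092 = 1.1543.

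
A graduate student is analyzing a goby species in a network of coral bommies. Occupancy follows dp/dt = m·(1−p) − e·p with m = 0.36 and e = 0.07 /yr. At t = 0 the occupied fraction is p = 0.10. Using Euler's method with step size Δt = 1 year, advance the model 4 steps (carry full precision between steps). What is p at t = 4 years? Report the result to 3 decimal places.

Update rule: p ← p + [m·(1−p) − e·p]·Δt with Δt = 1.
step 1: Δp = +0.31700, p = 0.41700
step 2: Δp = +0.18069, p = 0.59769
step 3: Δp = +0.10299, p = 0.70068
step 4: Δp = +0.05871, p = 0.75939

0.759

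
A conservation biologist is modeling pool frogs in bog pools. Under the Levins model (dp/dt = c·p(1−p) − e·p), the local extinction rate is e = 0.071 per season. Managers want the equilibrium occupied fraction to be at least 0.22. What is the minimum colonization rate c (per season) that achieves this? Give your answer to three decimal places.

0.091

p* = 1 − e/c ≥ 0.22 requires e/c ≤ 0.7800, i.e. c ≥ e/0.7800.
c_min = 0.071/0.7800 = 0.0910.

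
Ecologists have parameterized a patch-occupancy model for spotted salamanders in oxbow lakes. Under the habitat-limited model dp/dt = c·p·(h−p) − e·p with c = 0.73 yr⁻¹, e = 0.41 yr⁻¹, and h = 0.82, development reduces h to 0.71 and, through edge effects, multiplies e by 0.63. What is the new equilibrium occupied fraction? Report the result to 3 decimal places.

Before: p* = h − e/c = 0.82 − 0.41/0.73 = 0.82 − 0.5616 = 0.2584.
After: c = 0.73, e = 0.2583, h = 0.71; p* = 0.71 − 0.2583/0.73 = 0.3562.

0.356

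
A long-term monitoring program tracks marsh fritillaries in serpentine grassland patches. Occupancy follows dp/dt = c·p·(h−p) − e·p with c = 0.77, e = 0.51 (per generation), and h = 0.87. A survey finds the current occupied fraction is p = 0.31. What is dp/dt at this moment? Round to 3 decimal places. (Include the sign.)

-0.024

Colonization term: c·p·(h−p) = 0.77×0.31×0.5600 = 0.13367.
Extinction term: e·p = 0.15810.
dp/dt = 0.13367 − 0.15810 = -0.02443.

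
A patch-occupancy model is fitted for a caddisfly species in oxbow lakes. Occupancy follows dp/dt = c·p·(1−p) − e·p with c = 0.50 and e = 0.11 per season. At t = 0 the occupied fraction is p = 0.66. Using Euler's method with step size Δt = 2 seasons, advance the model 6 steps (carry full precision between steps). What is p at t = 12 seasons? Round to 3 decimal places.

0.780

Update rule: p ← p + [c·p·(1−p) − e·p]·Δt with Δt = 2.
  1  |  dp/dt·Δt = +0.079200  |  p_1 = 0.739200
  2  |  dp/dt·Δt = +0.030159  |  p_2 = 0.769359
  3  |  dp/dt·Δt = +0.008186  |  p_3 = 0.777546
  4  |  dp/dt·Δt = +0.001908  |  p_4 = 0.779454
  5  |  dp/dt·Δt = +0.000426  |  p_5 = 0.779880
  6  |  dp/dt·Δt = +0.000094  |  p_6 = 0.779973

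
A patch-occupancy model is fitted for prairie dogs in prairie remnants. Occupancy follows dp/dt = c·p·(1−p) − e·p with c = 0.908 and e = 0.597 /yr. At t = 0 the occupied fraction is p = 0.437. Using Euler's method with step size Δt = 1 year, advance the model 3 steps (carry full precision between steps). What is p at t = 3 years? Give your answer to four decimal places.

0.3663

Update rule: p ← p + [c·p·(1−p) − e·p]·Δt with Δt = 1.
t = 1: p = 0.43700 + (-0.03749) = 0.39951
t = 2: p = 0.39951 + (-0.02068) = 0.37883
t = 3: p = 0.37883 + (-0.01249) = 0.36634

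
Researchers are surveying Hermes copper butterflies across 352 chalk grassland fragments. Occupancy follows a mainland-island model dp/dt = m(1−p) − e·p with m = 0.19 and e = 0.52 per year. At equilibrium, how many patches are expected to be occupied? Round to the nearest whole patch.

94

p* = m/(m+e) = 0.19/0.7100 = 0.2676.
Expected occupied patches = N × p* = 352 × 0.2676 = 94.20 ≈ 94.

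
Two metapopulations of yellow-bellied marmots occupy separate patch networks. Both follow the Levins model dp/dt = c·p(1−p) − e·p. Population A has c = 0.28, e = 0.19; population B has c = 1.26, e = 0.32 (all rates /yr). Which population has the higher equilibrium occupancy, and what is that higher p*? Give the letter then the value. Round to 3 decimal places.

A: p*_A = 1 − 0.19/0.28 = 0.3214.
B: p*_B = 1 − 0.32/1.26 = 0.7460.
B is higher at 0.7460.

B, 0.746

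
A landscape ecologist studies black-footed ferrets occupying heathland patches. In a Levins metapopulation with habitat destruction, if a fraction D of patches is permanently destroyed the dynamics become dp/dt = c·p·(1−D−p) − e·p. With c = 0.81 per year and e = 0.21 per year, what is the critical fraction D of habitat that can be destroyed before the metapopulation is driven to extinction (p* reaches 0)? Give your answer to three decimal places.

The nontrivial equilibrium is p* = (1−D) − e/c; extinction occurs when this hits zero.
So D_crit = 1 − e/c = 1 − 0.21/0.81 = 1 − 0.2593 = 0.7407.
Note this equals the original equilibrium occupancy — the Levins extinction-debt result.

0.741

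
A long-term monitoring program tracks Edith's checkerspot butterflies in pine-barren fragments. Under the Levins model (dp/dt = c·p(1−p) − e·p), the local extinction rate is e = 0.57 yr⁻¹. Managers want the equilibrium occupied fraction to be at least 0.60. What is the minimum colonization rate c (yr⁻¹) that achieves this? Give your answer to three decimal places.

p* = 1 − e/c ≥ 0.60 requires e/c ≤ 0.4000, i.e. c ≥ e/0.4000.
c_min = 0.57/0.4000 = 1.4250.

1.425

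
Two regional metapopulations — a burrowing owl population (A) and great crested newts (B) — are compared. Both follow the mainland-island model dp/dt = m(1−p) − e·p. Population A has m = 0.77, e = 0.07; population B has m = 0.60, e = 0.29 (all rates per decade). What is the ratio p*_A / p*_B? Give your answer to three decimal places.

1.360

A: p*_A = m/(m+e) = 0.77/0.8400 = 0.9167.
B: p*_B = 0.60/0.8900 = 0.6742.
p*_A / p*_B = 0.9167/0.6742 = 1.3597.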